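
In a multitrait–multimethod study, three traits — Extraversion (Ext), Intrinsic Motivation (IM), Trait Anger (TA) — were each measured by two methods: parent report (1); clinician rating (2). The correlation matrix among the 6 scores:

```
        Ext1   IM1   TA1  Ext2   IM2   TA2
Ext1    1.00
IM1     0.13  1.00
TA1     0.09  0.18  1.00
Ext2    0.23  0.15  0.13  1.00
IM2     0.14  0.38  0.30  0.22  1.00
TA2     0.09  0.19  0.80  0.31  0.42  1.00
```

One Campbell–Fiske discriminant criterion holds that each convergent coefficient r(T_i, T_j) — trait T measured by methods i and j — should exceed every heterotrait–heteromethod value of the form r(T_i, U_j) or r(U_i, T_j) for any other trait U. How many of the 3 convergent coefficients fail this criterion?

0

Convergent coefficients and their comparison sets:
Ext (methods 1·2): 0.23 vs {0.14, 0.15, 0.09, 0.13} → pass.
IM (methods 1·2): 0.38 vs {0.15, 0.14, 0.19, 0.30} → pass.
TA (methods 1·2): 0.80 vs {0.13, 0.09, 0.30, 0.19} → pass.
0 of 3 fail.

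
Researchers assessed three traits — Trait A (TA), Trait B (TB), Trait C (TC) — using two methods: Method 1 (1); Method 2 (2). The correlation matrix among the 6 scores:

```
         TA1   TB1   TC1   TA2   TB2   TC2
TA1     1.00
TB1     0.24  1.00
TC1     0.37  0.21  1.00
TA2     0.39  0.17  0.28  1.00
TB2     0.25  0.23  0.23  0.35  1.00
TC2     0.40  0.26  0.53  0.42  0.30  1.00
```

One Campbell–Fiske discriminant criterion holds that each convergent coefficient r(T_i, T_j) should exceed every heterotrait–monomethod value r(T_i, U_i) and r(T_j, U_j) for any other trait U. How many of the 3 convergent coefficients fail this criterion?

2

Checking each validity diagonal entry against its comparison values:
TA (methods 1·2): 0.39 vs {0.24, 0.35, 0.37, 0.42} → fail.
TB (methods 1·2): 0.23 vs {0.24, 0.35, 0.21, 0.30} → fail.
TC (methods 1·2): 0.53 vs {0.37, 0.42, 0.21, 0.30} → pass.
2 of 3 fail.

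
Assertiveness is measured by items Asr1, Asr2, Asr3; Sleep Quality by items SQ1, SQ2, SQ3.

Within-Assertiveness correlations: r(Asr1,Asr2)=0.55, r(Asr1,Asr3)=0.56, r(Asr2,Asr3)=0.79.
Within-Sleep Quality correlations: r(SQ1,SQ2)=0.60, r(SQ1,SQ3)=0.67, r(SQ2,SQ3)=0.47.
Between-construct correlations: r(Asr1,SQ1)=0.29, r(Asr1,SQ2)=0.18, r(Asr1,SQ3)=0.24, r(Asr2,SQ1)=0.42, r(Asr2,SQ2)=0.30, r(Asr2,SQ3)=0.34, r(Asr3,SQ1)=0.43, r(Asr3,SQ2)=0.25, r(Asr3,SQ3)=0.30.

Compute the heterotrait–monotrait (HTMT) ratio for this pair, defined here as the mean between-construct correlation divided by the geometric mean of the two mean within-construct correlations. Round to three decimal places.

0.504

Between-construct mean = 2.75/9 = 0.3056.
Mean within-Asr = 1.90/3 = 0.6333; mean within-SQ = 1.74/3 = 0.5800.
Geometric mean = √(0.6333 × 0.5800) = 0.6061.
HTMT = 0.3056 / 0.6061 = 0.504.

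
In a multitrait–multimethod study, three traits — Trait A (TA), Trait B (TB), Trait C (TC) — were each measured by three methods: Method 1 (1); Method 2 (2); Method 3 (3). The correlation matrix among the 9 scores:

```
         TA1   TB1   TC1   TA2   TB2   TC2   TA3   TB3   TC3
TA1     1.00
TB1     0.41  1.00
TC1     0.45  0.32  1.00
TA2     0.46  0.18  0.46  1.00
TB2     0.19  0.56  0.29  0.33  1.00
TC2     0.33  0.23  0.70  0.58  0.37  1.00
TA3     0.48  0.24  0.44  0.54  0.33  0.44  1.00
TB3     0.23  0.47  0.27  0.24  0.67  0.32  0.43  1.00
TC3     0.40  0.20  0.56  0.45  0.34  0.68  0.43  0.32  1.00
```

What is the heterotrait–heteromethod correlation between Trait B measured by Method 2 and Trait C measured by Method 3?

Different traits and methods: r(TB2, TC3) = 0.34.

0.34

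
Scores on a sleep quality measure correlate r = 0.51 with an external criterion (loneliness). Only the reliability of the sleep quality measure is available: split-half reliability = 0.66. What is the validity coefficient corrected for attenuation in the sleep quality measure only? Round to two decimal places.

0.63

Single correction: r_c = r_obs / √r_xx = 0.51 / √0.66 = 0.51 / 0.8124 ≈ 0.63.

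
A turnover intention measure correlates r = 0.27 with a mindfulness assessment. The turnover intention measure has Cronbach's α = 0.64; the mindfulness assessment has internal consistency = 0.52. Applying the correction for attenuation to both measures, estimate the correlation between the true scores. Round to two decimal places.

0.47

r_true = r_obs / √(r_xx · r_yy) = 0.27 / √(0.64 × 0.52) = 0.27 / √0.3328 = 0.27 / 0.5769 ≈ 0.47.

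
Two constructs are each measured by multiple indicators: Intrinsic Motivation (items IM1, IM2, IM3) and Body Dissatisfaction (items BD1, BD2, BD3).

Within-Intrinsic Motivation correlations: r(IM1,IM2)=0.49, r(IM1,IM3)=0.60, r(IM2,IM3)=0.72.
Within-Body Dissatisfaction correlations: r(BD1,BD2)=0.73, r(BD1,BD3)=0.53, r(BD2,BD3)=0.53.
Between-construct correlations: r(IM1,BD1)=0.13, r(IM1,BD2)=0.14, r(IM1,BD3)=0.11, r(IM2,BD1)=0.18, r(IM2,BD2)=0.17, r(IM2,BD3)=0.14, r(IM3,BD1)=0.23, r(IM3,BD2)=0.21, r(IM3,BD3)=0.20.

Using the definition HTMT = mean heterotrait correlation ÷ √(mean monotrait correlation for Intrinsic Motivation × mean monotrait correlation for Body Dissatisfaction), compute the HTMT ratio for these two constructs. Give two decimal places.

Mean heterotrait r = 1.51/9 = 0.1678.
Mean within-IM = 1.81/3 = 0.6033; mean within-BD = 1.79/3 = 0.5967.
Geometric mean = √(0.6033 × 0.5967) = 0.6000.
HTMT = 0.1678 / 0.6000 = 0.28.

0.28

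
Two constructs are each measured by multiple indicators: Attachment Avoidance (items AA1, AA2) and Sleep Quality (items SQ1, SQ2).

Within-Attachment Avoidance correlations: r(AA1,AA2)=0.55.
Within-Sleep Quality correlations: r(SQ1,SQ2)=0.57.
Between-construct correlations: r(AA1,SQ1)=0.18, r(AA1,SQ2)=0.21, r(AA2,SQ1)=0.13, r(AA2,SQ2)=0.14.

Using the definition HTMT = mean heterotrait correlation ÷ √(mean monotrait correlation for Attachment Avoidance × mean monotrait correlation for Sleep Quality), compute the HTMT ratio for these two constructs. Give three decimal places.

Mean between = 0.66/4 = 0.1650.
Mean within-AA = 0.55/1 = 0.5500; mean within-SQ = 0.57/1 = 0.5700.
Geometric mean = √(0.5500 × 0.5700) = 0.5599.
HTMT = 0.1650 / 0.5599 = 0.295.

0.295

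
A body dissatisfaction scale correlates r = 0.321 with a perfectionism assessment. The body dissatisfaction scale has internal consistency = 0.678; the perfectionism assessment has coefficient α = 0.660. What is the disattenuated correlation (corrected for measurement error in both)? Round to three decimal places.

0.480

r_true = r_obs / √(r_xx · r_yy) = 0.321 / √(0.678 × 0.660) = 0.321 / √0.447480 = 0.321 / 0.6689 ≈ 0.480.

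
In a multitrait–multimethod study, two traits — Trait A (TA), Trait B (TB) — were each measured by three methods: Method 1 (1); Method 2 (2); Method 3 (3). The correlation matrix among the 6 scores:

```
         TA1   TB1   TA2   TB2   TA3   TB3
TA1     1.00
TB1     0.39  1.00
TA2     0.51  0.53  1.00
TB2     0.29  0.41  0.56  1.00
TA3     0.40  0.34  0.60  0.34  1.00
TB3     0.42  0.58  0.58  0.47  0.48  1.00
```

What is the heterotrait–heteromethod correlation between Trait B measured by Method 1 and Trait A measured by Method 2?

Different traits and methods: r(TB1, TA2) = 0.53.

0.53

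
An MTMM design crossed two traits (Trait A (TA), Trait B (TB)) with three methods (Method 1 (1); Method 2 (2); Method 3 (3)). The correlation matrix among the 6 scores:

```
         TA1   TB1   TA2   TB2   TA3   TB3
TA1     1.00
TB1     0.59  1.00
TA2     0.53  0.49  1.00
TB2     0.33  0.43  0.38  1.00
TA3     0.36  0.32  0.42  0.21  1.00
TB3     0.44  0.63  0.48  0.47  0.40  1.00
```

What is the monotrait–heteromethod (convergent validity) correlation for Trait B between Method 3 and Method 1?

Same trait (TB), different methods: r(TB3, TB1) = 0.63.

0.63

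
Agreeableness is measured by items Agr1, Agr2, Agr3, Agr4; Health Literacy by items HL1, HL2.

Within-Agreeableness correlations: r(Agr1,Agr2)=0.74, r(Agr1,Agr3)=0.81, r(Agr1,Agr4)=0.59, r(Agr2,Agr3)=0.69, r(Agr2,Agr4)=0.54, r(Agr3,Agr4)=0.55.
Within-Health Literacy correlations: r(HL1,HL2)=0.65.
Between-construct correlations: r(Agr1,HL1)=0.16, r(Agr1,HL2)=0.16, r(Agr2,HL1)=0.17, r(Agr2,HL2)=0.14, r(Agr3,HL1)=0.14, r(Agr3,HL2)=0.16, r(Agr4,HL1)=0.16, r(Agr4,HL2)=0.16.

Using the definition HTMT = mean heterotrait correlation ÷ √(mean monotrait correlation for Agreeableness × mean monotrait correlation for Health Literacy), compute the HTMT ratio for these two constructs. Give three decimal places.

0.240

Between-construct mean = 1.25/8 = 0.1563.
Mean within-Agr = 3.92/6 = 0.6533; mean within-HL = 0.65/1 = 0.6500.
Geometric mean = √(0.6533 × 0.6500) = 0.6516.
HTMT = 0.1563 / 0.6516 = 0.240.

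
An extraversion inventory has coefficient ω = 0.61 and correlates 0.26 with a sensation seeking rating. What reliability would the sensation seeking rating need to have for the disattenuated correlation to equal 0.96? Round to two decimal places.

r_true = r_obs / √(r_xx · r_yy) ⇒ 0.96 = 0.26 / √(0.61 · r_yy).
√(0.61 · r_yy) = 0.26 / 0.96 = 0.2708; 0.61 · r_yy = 0.0733; r_yy = 0.0733 / 0.61 ≈ 0.12.

0.12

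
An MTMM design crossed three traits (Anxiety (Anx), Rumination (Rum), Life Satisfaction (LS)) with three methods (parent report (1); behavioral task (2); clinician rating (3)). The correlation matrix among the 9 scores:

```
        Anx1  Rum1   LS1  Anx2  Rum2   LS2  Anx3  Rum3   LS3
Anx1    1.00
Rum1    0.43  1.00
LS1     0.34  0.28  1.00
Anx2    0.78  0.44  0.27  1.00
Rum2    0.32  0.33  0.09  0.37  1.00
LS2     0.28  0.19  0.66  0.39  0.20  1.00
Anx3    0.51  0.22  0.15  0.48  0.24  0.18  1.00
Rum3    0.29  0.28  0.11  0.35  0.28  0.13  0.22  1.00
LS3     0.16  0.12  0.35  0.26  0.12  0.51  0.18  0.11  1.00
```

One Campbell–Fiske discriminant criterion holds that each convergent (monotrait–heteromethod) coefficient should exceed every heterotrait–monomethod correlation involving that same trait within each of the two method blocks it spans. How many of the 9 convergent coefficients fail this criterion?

3

Each convergent coefficient versus the relevant comparison correlations:
Anx (methods 1·2): 0.78 vs {0.43, 0.37, 0.34, 0.39} → pass.
Anx (methods 1·3): 0.51 vs {0.43, 0.22, 0.34, 0.18} → pass.
Anx (methods 2·3): 0.48 vs {0.37, 0.22, 0.39, 0.18} → pass.
Rum (methods 1·2): 0.33 vs {0.43, 0.37, 0.28, 0.20} → fail.
Rum (methods 1·3): 0.28 vs {0.43, 0.22, 0.28, 0.11} → fail.
Rum (methods 2·3): 0.28 vs {0.37, 0.22, 0.20, 0.11} → fail.
LS (methods 1·2): 0.66 vs {0.34, 0.39, 0.28, 0.20} → pass.
LS (methods 1·3): 0.35 vs {0.34, 0.18, 0.28, 0.11} → pass.
LS (methods 2·3): 0.51 vs {0.39, 0.18, 0.20, 0.11} → pass.
3 of 9 fail.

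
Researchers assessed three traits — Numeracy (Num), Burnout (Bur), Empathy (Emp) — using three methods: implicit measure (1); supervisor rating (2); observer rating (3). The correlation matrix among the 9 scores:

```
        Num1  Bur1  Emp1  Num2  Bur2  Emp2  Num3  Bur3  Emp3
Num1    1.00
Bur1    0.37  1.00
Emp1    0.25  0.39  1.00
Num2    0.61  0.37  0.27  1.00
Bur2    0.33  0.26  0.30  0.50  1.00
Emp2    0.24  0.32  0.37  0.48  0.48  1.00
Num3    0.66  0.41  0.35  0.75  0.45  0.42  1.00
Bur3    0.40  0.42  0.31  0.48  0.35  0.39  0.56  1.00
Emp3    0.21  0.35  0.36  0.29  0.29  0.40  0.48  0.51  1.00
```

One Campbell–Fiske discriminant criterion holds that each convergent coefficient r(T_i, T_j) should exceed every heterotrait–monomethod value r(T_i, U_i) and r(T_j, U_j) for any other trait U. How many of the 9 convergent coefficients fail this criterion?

Checking each validity diagonal entry against its comparison values:
Num (methods 1·2): 0.61 vs {0.37, 0.50, 0.25, 0.48} → pass.
Num (methods 1·3): 0.66 vs {0.37, 0.56, 0.25, 0.48} → pass.
Num (methods 2·3): 0.75 vs {0.50, 0.56, 0.48, 0.48} → pass.
Bur (methods 1·2): 0.26 vs {0.37, 0.50, 0.39, 0.48} → fail.
Bur (methods 1·3): 0.42 vs {0.37, 0.56, 0.39, 0.51} → fail.
Bur (methods 2·3): 0.35 vs {0.50, 0.56, 0.48, 0.51} → fail.
Emp (methods 1·2): 0.37 vs {0.25, 0.48, 0.39, 0.48} → fail.
Emp (methods 1·3): 0.36 vs {0.25, 0.48, 0.39, 0.51} → fail.
Emp (methods 2·3): 0.40 vs {0.48, 0.48, 0.48, 0.51} → fail.
6 of 9 fail.

6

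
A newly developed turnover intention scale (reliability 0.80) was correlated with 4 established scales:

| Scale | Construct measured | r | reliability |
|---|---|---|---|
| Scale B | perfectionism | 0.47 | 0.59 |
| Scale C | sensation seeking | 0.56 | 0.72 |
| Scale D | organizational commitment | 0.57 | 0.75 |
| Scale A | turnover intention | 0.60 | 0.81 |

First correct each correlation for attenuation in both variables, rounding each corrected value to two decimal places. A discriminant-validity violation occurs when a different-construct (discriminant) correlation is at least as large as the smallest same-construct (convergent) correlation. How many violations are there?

0

Disattenuated r (r / √(r_scale · r_new)):
  Scale B (disc): 0.47 / √(0.59·0.80) = 0.68
  Scale C (disc): 0.56 / √(0.72·0.80) = 0.74
  Scale D (disc): 0.57 / √(0.75·0.80) = 0.74
  Scale A (conv): 0.60 / √(0.81·0.80) = 0.75
Smallest convergent = 0.75. Discriminant values: 0.68, 0.74, 0.74; count ≥ 0.75 → 0.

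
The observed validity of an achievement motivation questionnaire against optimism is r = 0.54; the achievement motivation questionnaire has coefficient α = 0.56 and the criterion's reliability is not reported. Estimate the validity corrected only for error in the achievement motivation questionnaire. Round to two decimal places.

Single correction: r_c = r_obs / √r_xx = 0.54 / √0.56 = 0.54 / 0.7483 ≈ 0.72.

0.72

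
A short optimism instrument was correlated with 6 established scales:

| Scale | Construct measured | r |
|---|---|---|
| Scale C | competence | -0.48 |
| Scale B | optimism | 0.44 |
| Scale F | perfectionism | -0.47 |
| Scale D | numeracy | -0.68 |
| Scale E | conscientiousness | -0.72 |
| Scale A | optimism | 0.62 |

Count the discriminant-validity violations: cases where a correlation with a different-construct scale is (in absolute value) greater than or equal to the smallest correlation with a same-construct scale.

4

Convergent (same construct = optimism): Scale B, Scale A.
Smallest convergent = 0.44. Discriminant |r|: 0.48, 0.47, 0.68, 0.72; count ≥ 0.44 → 4.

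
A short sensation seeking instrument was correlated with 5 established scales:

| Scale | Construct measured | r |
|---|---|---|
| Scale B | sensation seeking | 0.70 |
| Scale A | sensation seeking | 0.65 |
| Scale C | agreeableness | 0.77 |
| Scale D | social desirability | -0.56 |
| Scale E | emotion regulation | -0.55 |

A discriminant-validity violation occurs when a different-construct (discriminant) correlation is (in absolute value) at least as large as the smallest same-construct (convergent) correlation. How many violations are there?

1

Convergent (same construct = sensation seeking): Scale B, Scale A.
Smallest convergent = 0.65. Discriminant |r|: 0.77, 0.56, 0.55; count ≥ 0.65 → 1.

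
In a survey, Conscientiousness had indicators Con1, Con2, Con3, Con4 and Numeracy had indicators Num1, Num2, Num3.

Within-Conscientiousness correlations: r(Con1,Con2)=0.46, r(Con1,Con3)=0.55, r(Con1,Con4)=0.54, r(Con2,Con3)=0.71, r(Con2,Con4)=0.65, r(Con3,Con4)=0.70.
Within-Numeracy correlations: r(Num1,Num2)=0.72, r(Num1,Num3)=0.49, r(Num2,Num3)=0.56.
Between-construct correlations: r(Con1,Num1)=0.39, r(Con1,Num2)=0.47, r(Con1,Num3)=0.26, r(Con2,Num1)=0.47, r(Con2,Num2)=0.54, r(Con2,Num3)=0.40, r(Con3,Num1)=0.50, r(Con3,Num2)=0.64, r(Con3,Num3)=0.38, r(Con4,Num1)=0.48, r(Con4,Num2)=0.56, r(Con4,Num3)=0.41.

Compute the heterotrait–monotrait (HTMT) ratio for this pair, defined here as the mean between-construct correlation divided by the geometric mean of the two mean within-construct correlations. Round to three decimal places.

0.769

Mean heterotrait r = 5.50/12 = 0.4583.
Mean within-Con = 3.61/6 = 0.6017; mean within-Num = 1.77/3 = 0.5900.
Geometric mean = √(0.6017 × 0.5900) = 0.5958.
HTMT = 0.4583 / 0.5958 = 0.769.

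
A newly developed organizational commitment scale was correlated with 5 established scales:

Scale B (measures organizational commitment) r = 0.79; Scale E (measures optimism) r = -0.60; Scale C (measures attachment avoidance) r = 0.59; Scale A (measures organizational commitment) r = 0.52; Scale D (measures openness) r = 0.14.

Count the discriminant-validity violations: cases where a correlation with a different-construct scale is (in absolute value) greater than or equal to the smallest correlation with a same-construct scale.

2

Convergent (same construct = organizational commitment): Scale B, Scale A.
Smallest convergent = 0.52. Discriminant |r|: 0.60, 0.59, 0.14; count ≥ 0.52 → 2.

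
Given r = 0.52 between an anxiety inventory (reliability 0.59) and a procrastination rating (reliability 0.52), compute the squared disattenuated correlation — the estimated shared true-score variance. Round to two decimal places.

Disattenuated r = 0.52 / √(0.59 × 0.52) = 0.52 / 0.5539 = 0.9388.
Shared true-score variance = 0.9388² = 0.8813 ≈ 0.88.

0.88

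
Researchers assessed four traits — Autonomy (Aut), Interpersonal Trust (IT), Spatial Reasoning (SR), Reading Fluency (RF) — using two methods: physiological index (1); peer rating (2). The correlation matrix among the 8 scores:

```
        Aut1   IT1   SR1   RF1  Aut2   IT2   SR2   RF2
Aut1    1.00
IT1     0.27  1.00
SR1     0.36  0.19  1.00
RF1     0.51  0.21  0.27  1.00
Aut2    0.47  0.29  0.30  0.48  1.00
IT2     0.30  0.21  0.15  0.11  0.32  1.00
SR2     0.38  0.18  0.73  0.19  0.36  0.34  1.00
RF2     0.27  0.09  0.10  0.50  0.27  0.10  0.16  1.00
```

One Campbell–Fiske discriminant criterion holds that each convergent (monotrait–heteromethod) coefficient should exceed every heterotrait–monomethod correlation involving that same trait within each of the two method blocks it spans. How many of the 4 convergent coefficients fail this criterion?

3

Convergent coefficients and their comparison sets:
Aut (methods 1·2): 0.47 vs {0.27, 0.32, 0.36, 0.36, 0.51, 0.27} → fail.
IT (methods 1·2): 0.21 vs {0.27, 0.32, 0.19, 0.34, 0.21, 0.10} → fail.
SR (methods 1·2): 0.73 vs {0.36, 0.36, 0.19, 0.34, 0.27, 0.16} → pass.
RF (methods 1·2): 0.50 vs {0.51, 0.27, 0.21, 0.10, 0.27, 0.16} → fail.
3 of 4 fail.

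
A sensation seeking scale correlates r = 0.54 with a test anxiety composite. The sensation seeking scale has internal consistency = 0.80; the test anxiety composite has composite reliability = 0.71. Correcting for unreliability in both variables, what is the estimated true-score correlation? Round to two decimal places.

0.72

r_true = r_obs / √(r_xx · r_yy) = 0.54 / √(0.80 × 0.71) = 0.54 / √0.5680 = 0.54 / 0.7537 ≈ 0.72.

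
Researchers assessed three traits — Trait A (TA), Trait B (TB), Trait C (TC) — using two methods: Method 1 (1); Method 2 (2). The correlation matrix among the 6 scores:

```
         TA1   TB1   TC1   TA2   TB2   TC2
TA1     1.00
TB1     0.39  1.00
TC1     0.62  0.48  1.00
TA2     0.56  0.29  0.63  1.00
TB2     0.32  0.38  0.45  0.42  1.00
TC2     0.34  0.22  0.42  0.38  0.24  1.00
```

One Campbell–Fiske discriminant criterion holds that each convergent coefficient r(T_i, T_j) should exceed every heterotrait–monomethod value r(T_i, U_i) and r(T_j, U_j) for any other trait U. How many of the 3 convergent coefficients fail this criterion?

Checking each validity diagonal entry against its comparison values:
TA (methods 1·2): 0.56 vs {0.39, 0.42, 0.62, 0.38} → fail.
TB (methods 1·2): 0.38 vs {0.39, 0.42, 0.48, 0.24} → fail.
TC (methods 1·2): 0.42 vs {0.62, 0.38, 0.48, 0.24} → fail.
3 of 3 fail.

3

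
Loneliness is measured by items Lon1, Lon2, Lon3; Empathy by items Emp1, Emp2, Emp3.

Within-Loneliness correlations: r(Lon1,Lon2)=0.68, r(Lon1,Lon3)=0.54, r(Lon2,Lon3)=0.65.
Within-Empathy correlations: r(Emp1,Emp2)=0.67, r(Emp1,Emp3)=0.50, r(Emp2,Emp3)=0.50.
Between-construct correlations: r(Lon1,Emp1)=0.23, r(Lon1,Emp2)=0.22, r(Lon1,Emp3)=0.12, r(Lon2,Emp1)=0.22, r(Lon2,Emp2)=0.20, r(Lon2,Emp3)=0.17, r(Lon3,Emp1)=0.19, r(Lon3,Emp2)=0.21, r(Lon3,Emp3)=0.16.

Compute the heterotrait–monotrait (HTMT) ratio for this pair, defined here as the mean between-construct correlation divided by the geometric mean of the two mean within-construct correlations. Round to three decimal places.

Between-construct mean = 1.72/9 = 0.1911.
Mean within-Lon = 1.87/3 = 0.6233; mean within-Emp = 1.67/3 = 0.5567.
Geometric mean = √(0.6233 × 0.5567) = 0.5891.
HTMT = 0.1911 / 0.5891 = 0.324.

0.324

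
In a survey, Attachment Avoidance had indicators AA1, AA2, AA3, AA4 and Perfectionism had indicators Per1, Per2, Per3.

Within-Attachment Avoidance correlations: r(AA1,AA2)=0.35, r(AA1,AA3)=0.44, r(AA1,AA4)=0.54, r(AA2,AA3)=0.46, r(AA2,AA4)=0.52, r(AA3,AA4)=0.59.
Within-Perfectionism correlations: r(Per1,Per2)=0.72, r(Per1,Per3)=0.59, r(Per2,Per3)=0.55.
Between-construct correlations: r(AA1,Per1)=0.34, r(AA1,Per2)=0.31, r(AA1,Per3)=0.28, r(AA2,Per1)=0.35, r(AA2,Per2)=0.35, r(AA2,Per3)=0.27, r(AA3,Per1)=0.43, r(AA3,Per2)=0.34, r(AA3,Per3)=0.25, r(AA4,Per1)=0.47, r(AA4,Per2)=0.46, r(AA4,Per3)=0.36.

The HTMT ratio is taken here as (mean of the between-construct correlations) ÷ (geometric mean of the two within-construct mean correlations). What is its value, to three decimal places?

Mean heterotrait r = 4.21/12 = 0.3508.
Mean within-AA = 2.90/6 = 0.4833; mean within-Per = 1.86/3 = 0.6200.
Geometric mean = √(0.4833 × 0.6200) = 0.5474.
HTMT = 0.3508 / 0.5474 = 0.641.

0.641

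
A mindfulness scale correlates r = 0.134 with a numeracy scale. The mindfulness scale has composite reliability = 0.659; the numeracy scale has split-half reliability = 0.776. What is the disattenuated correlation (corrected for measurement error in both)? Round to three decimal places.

0.187

r_true = r_obs / √(r_xx · r_yy) = 0.134 / √(0.659 × 0.776) = 0.134 / √0.511384 = 0.134 / 0.7151 ≈ 0.187.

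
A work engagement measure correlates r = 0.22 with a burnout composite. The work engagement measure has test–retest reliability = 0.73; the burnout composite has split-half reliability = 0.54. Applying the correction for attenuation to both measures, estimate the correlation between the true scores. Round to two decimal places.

r_true = r_obs / √(r_xx · r_yy) = 0.22 / √(0.73 × 0.54) = 0.22 / √0.3942 = 0.22 / 0.6279 ≈ 0.35.

0.35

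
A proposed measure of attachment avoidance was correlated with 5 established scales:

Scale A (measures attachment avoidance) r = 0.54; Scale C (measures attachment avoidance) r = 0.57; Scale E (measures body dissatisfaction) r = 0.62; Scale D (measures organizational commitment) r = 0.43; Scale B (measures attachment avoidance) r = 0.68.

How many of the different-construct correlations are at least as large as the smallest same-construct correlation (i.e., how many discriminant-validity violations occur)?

1

Convergent (same construct = attachment avoidance): Scale A, Scale C, Scale B.
Smallest convergent = 0.54. Discriminant values: 0.62, 0.43; count ≥ 0.54 → 1.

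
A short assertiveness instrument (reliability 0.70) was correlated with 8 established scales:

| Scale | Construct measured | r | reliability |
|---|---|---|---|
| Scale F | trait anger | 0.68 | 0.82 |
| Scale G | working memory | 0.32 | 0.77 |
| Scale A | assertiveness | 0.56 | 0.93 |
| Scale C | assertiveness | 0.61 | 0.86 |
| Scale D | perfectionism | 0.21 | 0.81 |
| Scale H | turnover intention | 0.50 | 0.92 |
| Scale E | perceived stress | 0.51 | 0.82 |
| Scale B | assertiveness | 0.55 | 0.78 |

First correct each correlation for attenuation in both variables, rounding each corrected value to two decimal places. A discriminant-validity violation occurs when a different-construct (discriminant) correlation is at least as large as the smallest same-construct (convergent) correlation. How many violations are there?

1

Disattenuated r (r / √(r_scale · r_new)):
  Scale F (disc): 0.68 / √(0.82·0.70) = 0.90
  Scale G (disc): 0.32 / √(0.77·0.70) = 0.44
  Scale A (conv): 0.56 / √(0.93·0.70) = 0.69
  Scale C (conv): 0.61 / √(0.86·0.70) = 0.79
  Scale D (disc): 0.21 / √(0.81·0.70) = 0.28
  Scale H (disc): 0.50 / √(0.92·0.70) = 0.62
  Scale E (disc): 0.51 / √(0.82·0.70) = 0.67
  Scale B (conv): 0.55 / √(0.78·0.70) = 0.74
Smallest convergent = 0.69. Discriminant values: 0.90, 0.44, 0.28, 0.62, 0.67; count ≥ 0.69 → 1.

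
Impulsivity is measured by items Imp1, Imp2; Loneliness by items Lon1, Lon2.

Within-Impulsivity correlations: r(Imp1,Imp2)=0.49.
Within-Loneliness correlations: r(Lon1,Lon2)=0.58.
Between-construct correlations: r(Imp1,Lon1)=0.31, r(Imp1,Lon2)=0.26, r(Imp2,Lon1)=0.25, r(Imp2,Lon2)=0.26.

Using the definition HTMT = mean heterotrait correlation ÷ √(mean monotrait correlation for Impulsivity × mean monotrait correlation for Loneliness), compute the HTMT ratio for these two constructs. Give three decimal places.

0.506

Mean heterotrait r = 1.08/4 = 0.2700.
Mean within-Imp = 0.49/1 = 0.4900; mean within-Lon = 0.58/1 = 0.5800.
Geometric mean = √(0.4900 × 0.5800) = 0.5331.
HTMT = 0.2700 / 0.5331 = 0.506.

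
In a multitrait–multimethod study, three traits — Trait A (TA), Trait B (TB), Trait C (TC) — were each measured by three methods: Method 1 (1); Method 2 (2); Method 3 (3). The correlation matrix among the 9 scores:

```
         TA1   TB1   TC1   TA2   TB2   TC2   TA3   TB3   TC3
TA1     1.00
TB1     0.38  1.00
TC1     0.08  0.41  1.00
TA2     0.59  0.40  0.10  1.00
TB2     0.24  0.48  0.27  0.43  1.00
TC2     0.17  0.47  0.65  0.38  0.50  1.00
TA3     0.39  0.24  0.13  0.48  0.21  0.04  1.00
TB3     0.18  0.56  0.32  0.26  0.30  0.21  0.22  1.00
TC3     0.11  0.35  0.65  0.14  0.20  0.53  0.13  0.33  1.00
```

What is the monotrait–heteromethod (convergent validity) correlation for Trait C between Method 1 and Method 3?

0.65

Same trait (TC), different methods: r(TC1, TC3) = 0.65.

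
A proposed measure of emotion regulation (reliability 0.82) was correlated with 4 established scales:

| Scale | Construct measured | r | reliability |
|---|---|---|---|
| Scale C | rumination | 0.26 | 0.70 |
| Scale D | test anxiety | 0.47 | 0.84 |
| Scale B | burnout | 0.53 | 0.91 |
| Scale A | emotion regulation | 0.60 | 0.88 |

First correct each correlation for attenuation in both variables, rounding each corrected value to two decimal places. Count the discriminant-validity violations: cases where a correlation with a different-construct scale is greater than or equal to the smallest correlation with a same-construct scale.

0

Disattenuated r (r / √(r_scale · r_new)):
  Scale C (disc): 0.26 / √(0.70·0.82) = 0.34
  Scale D (disc): 0.47 / √(0.84·0.82) = 0.57
  Scale B (disc): 0.53 / √(0.91·0.82) = 0.61
  Scale A (conv): 0.60 / √(0.88·0.82) = 0.71
Smallest convergent = 0.71. Discriminant values: 0.34, 0.57, 0.61; count ≥ 0.71 → 0.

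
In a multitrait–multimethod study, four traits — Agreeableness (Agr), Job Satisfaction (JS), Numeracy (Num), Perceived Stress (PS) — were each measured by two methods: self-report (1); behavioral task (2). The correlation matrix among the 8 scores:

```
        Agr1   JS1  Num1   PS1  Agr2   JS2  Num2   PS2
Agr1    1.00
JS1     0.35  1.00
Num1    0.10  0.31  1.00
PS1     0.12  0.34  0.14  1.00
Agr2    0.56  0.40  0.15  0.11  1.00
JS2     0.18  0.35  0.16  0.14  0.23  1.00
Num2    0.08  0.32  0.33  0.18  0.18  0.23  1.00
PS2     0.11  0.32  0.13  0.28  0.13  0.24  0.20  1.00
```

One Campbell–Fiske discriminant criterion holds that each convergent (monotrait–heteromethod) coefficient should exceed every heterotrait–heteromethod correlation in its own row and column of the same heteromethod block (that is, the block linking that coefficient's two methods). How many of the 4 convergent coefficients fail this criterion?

Checking each validity diagonal entry against its comparison values:
Agr (methods 1·2): 0.56 vs {0.18, 0.40, 0.08, 0.15, 0.11, 0.11} → pass.
JS (methods 1·2): 0.35 vs {0.40, 0.18, 0.32, 0.16, 0.32, 0.14} → fail.
Num (methods 1·2): 0.33 vs {0.15, 0.08, 0.16, 0.32, 0.13, 0.18} → pass.
PS (methods 1·2): 0.28 vs {0.11, 0.11, 0.14, 0.32, 0.18, 0.13} → fail.
2 of 4 fail.

2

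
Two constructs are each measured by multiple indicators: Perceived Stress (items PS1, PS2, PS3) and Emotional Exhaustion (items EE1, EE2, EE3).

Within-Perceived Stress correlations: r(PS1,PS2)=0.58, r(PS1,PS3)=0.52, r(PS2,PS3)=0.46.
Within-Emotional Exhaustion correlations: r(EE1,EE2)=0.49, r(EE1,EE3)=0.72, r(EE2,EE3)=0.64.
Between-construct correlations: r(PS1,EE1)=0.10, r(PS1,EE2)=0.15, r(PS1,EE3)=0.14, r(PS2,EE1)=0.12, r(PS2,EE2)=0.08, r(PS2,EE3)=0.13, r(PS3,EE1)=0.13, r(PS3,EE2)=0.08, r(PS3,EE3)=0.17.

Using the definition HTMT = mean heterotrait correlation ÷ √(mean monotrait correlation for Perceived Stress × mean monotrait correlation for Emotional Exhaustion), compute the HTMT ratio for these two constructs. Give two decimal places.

0.22

Mean heterotrait r = 1.10/9 = 0.1222.
Mean within-PS = 1.56/3 = 0.5200; mean within-EE = 1.85/3 = 0.6167.
Geometric mean = √(0.5200 × 0.6167) = 0.5663.
HTMT = 0.1222 / 0.5663 = 0.22.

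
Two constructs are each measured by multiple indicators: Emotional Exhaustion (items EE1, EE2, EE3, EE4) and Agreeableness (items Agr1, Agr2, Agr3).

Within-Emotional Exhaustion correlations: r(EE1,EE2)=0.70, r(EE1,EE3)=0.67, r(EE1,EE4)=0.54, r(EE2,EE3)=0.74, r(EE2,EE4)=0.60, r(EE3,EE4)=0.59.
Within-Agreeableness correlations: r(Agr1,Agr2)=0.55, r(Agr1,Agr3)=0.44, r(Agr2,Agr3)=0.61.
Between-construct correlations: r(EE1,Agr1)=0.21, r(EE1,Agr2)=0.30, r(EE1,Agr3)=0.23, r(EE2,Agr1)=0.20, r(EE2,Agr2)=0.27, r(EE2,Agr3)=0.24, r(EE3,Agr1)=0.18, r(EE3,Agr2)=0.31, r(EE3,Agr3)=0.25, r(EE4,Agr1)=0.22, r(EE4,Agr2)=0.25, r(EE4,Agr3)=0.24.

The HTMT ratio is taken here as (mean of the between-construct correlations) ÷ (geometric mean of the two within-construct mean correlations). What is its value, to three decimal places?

Mean between = 2.90/12 = 0.2417.
Mean within-EE = 3.84/6 = 0.6400; mean within-Agr = 1.60/3 = 0.5333.
Geometric mean = √(0.6400 × 0.5333) = 0.5842.
HTMT = 0.2417 / 0.5842 = 0.414.

0.414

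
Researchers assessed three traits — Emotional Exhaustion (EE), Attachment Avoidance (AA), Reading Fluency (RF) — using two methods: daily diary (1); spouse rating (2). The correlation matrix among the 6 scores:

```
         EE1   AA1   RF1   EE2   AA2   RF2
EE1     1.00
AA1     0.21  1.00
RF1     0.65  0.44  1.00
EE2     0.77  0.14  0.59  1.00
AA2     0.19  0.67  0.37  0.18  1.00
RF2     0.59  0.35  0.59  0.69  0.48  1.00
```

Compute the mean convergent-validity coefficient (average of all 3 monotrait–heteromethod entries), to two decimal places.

Convergent values: 0.77, 0.67, 0.59; mean = 2.03/3 = 0.68.

0.68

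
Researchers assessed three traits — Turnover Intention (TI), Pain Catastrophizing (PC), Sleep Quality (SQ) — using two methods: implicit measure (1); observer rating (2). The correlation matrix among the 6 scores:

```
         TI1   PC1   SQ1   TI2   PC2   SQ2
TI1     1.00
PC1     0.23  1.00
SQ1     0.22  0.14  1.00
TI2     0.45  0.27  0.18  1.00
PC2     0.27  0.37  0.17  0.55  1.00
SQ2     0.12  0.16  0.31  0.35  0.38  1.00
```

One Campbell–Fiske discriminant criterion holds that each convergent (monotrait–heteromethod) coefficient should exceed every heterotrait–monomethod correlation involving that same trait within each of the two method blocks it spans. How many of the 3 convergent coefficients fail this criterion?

Checking each validity diagonal entry against its comparison values:
TI (methods 1·2): 0.45 vs {0.23, 0.55, 0.22, 0.35} → fail.
PC (methods 1·2): 0.37 vs {0.23, 0.55, 0.14, 0.38} → fail.
SQ (methods 1·2): 0.31 vs {0.22, 0.35, 0.14, 0.38} → fail.
3 of 3 fail.

3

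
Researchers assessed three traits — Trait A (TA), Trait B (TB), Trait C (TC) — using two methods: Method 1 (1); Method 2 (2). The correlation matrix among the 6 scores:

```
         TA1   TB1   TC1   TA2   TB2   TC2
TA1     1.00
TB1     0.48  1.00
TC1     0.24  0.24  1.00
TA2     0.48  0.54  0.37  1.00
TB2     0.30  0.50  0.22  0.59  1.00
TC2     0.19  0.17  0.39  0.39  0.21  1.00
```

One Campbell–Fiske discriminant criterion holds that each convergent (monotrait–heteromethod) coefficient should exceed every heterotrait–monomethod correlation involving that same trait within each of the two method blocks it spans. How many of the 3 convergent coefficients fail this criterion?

Checking each validity diagonal entry against its comparison values:
TA (methods 1·2): 0.48 vs {0.48, 0.59, 0.24, 0.39} → fail.
TB (methods 1·2): 0.50 vs {0.48, 0.59, 0.24, 0.21} → fail.
TC (methods 1·2): 0.39 vs {0.24, 0.39, 0.24, 0.21} → fail.
3 of 3 fail.

3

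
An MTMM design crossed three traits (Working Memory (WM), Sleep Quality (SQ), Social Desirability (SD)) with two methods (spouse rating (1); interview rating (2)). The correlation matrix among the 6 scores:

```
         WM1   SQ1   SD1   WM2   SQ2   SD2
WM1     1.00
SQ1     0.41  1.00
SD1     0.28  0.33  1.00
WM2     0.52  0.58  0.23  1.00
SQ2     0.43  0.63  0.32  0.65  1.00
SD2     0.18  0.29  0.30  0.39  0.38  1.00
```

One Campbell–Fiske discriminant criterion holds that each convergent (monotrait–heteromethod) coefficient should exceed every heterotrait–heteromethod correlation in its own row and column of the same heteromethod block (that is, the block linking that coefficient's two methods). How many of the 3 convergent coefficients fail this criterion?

Convergent coefficients and their comparison sets:
WM (methods 1·2): 0.52 vs {0.43, 0.58, 0.18, 0.23} → fail.
SQ (methods 1·2): 0.63 vs {0.58, 0.43, 0.29, 0.32} → pass.
SD (methods 1·2): 0.30 vs {0.23, 0.18, 0.32, 0.29} → fail.
2 of 3 fail.

2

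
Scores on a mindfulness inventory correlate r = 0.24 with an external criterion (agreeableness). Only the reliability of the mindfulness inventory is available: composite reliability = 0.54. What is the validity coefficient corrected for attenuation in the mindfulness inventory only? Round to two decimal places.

Single correction: r_c = r_obs / √r_xx = 0.24 / √0.54 = 0.24 / 0.7348 ≈ 0.33.

0.33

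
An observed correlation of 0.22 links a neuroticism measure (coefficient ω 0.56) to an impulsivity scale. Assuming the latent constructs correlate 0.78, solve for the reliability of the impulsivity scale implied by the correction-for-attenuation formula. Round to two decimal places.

0.14

r_true = r_obs / √(r_xx · r_yy) ⇒ 0.78 = 0.22 / √(0.56 · r_yy).
√(0.56 · r_yy) = 0.22 / 0.78 = 0.2821; 0.56 · r_yy = 0.0796; r_yy = 0.0796 / 0.56 ≈ 0.14.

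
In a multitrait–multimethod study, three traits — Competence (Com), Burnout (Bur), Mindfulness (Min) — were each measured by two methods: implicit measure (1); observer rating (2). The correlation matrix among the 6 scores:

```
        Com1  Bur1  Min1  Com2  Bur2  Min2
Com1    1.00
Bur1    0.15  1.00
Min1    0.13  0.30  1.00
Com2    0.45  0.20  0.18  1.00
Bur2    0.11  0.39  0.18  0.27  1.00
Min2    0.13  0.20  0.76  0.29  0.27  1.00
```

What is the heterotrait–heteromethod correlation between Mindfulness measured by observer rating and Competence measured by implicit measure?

Different traits and methods: r(Min2, Com1) = 0.13.

0.13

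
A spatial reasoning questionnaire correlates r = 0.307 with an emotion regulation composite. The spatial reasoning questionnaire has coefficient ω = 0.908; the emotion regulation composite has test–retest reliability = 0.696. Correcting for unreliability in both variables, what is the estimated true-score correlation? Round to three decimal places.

r_true = r_obs / √(r_xx · r_yy) = 0.307 / √(0.908 × 0.696) = 0.307 / √0.631968 = 0.307 / 0.7950 ≈ 0.386.

0.386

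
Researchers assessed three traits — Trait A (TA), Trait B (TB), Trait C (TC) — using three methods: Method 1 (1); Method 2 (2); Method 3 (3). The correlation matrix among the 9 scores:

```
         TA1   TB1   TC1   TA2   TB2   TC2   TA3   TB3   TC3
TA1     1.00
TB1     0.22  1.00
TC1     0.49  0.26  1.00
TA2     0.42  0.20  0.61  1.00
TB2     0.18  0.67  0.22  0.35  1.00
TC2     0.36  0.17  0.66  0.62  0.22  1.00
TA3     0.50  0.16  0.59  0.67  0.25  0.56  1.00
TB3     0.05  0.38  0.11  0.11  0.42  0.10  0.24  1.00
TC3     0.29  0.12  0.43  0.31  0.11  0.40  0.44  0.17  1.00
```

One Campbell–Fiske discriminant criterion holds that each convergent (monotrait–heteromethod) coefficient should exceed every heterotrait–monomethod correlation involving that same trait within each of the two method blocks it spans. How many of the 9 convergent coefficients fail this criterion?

Convergent coefficients and their comparison sets:
TA (methods 1·2): 0.42 vs {0.22, 0.35, 0.49, 0.62} → fail.
TA (methods 1·3): 0.50 vs {0.22, 0.24, 0.49, 0.44} → pass.
TA (methods 2·3): 0.67 vs {0.35, 0.24, 0.62, 0.44} → pass.
TB (methods 1·2): 0.67 vs {0.22, 0.35, 0.26, 0.22} → pass.
TB (methods 1·3): 0.38 vs {0.22, 0.24, 0.26, 0.17} → pass.
TB (methods 2·3): 0.42 vs {0.35, 0.24, 0.22, 0.17} → pass.
TC (methods 1·2): 0.66 vs {0.49, 0.62, 0.26, 0.22} → pass.
TC (methods 1·3): 0.43 vs {0.49, 0.44, 0.26, 0.17} → fail.
TC (methods 2·3): 0.40 vs {0.62, 0.44, 0.22, 0.17} → fail.
3 of 9 fail.

3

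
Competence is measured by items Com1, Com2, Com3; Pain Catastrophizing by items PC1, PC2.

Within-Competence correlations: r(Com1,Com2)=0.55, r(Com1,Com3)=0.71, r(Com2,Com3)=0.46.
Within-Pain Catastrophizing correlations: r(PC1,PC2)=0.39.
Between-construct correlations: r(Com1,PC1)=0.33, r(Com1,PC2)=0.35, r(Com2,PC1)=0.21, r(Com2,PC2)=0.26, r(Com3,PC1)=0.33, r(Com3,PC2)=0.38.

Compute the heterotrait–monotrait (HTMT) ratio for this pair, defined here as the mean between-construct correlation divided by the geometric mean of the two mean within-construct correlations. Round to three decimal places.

0.656

Mean between = 1.86/6 = 0.3100.
Mean within-Com = 1.72/3 = 0.5733; mean within-PC = 0.39/1 = 0.3900.
Geometric mean = √(0.5733 × 0.3900) = 0.4728.
HTMT = 0.3100 / 0.4728 = 0.656.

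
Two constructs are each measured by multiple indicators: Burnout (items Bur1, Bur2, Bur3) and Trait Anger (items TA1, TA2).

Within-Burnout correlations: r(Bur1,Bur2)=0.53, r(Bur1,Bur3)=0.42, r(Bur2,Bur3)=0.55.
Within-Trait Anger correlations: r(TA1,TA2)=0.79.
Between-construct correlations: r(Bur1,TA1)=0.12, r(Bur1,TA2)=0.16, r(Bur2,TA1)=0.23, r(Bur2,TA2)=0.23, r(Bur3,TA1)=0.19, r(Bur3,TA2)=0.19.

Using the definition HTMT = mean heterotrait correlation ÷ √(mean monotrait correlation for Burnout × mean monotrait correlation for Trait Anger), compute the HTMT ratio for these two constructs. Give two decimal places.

Between-construct mean = 1.12/6 = 0.1867.
Mean within-Bur = 1.50/3 = 0.5000; mean within-TA = 0.79/1 = 0.7900.
Geometric mean = √(0.5000 × 0.7900) = 0.6285.
HTMT = 0.1867 / 0.6285 = 0.30.

0.30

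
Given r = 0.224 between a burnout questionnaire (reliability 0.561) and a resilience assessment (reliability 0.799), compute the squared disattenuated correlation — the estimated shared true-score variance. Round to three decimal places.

0.112

Disattenuated r = 0.224 / √(0.561 × 0.799) = 0.224 / 0.6695 = 0.3346.
Shared true-score variance = 0.3346² = 0.1120 ≈ 0.112.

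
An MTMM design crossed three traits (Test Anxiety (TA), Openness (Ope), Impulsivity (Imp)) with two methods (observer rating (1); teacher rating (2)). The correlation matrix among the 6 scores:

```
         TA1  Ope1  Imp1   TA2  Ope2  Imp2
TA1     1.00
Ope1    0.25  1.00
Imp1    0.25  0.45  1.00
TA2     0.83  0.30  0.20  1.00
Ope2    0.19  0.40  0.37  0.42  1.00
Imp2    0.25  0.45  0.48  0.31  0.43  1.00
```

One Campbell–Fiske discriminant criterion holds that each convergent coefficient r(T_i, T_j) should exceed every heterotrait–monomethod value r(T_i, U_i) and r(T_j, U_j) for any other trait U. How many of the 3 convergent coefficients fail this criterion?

Each convergent coefficient versus the relevant comparison correlations:
TA (methods 1·2): 0.83 vs {0.25, 0.42, 0.25, 0.31} → pass.
Ope (methods 1·2): 0.40 vs {0.25, 0.42, 0.45, 0.43} → fail.
Imp (methods 1·2): 0.48 vs {0.25, 0.31, 0.45, 0.43} → pass.
1 of 3 fail.

1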